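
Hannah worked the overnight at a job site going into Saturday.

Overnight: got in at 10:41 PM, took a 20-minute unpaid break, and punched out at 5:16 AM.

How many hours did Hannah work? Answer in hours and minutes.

6 h 15 min

Overnight: 10:41 PM → midnight = 1 h 19 min; midnight → 5:16 AM = 5 h 16 min; span 6 h 35 min; less 20 min break → 6 h 15 min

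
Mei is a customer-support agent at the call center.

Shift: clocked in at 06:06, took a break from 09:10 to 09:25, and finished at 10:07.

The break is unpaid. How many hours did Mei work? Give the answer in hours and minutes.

3 h 46 min

Shift: 06:06–10:07 = 4 h 1 min; less 15 min break → 3 h 46 min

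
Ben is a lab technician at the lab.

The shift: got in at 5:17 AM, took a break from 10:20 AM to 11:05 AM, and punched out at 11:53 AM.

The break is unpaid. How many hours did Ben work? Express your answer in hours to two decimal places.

5.85 hours

The shift: 5:17 AM–11:53 AM = 6 h 36 min; less 45 min break → 5 h 51 min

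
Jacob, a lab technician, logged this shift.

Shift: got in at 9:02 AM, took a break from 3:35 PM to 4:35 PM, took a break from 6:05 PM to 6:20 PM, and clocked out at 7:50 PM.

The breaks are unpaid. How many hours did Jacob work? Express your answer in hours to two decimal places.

Shift: 9:02 AM–7:50 PM = 10 h 48 min; less 75 min break → 9 h 33 min

9.55 hours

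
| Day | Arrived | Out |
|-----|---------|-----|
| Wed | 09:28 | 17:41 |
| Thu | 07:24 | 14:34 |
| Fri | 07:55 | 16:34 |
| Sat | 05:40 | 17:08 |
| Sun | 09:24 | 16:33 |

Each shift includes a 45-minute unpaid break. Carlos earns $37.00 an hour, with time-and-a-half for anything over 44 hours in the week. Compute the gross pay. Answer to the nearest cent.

$1439.30

Wed: 09:28–17:41 = 8 h 13 min; less 45 min break → 7 h 28 min
Thu: 07:24–14:34 = 7 h 10 min; less 45 min break → 6 h 25 min
Fri: 07:55–16:34 = 8 h 39 min; less 45 min break → 7 h 54 min
Sat: 05:40–17:08 = 11 h 28 min; less 45 min break → 10 h 43 min
Sun: 09:24–16:33 = 7 h 9 min; less 45 min break → 6 h 24 min
Total worked: 38 h 54 min = 2334 min.
Regular 38 h 54 min = 2334 min at $37.00/h; overtime 0 h 0 min = 0 min at $55.50/h.
Pay = (2334 × $37.00 + 0 × $55.50) ÷ 60 = $1439.30.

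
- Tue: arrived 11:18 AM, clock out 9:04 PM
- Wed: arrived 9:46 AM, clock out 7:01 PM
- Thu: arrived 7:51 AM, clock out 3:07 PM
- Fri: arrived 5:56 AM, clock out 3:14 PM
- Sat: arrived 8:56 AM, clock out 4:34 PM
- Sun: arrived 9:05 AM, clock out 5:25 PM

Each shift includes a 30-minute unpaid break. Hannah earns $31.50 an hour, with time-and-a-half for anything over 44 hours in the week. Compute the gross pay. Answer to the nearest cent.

$1600.99

Tue: 11:18 AM–9:04 PM = 9 h 46 min; less 30 min break → 9 h 16 min
Wed: 9:46 AM–7:01 PM = 9 h 15 min; less 30 min break → 8 h 45 min
Thu: 7:51 AM–3:07 PM = 7 h 16 min; less 30 min break → 6 h 46 min
Fri: 5:56 AM–3:14 PM = 9 h 18 min; less 30 min break → 8 h 48 min
Sat: 8:56 AM–4:34 PM = 7 h 38 min; less 30 min break → 7 h 8 min
Sun: 9:05 AM–5:25 PM = 8 h 20 min; less 30 min break → 7 h 50 min
Total worked: 48 h 33 min = 2913 min.
Regular 44 h 0 min = 2640 min at $31.50/h; overtime 4 h 33 min = 273 min at $47.25/h.
Pay = (2640 × $31.50 + 273 × $47.25) ÷ 60 = $1600.99.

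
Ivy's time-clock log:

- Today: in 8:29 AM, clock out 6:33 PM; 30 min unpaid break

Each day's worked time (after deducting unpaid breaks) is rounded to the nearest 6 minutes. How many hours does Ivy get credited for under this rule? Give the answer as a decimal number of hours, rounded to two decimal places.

Today: 8:29 AM–6:33 PM = 10 h 4 min − 30 min = 9 h 34 min → rounds to 9 h 36 min

9.60 hours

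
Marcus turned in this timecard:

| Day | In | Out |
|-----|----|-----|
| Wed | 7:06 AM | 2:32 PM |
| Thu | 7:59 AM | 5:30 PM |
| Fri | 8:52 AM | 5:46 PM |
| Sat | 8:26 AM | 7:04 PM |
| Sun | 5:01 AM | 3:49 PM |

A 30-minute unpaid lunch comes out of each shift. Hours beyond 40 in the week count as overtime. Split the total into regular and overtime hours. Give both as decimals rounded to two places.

Wed: 7:06 AM–2:32 PM = 7 h 26 min; less 30 min break → 6 h 56 min
Thu: 7:59 AM–5:30 PM = 9 h 31 min; less 30 min break → 9 h 1 min
Fri: 8:52 AM–5:46 PM = 8 h 54 min; less 30 min break → 8 h 24 min
Sat: 8:26 AM–7:04 PM = 10 h 38 min; less 30 min break → 10 h 8 min
Sun: 5:01 AM–3:49 PM = 10 h 48 min; less 30 min break → 10 h 18 min
Total worked: 44 h 47 min = 44.78 h.
Threshold 40 h → overtime 4 h 47 min, regular 40 h 0 min.

Regular 40.00 hours, overtime 4.78 hours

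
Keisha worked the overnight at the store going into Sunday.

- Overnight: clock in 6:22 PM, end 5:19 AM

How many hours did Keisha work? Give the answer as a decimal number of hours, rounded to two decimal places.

10.95 hours

Overnight: 6:22 PM → midnight = 5 h 38 min; midnight → 5:19 AM = 5 h 19 min; span 10 h 57 min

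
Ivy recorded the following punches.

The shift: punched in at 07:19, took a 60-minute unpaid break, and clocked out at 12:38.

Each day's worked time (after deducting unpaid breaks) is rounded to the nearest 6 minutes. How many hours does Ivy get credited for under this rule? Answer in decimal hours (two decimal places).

The shift: 07:19–12:38 = 5 h 19 min − 60 min = 4 h 19 min → rounds to 4 h 18 min

4.30 hours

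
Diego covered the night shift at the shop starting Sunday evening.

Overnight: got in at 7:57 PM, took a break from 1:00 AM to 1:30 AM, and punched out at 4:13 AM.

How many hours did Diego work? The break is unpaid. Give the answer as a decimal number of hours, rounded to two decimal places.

Overnight: 7:57 PM → midnight = 4 h 3 min; midnight → 4:13 AM = 4 h 13 min; span 8 h 16 min; less 30 min break → 7 h 46 min

7.77 hours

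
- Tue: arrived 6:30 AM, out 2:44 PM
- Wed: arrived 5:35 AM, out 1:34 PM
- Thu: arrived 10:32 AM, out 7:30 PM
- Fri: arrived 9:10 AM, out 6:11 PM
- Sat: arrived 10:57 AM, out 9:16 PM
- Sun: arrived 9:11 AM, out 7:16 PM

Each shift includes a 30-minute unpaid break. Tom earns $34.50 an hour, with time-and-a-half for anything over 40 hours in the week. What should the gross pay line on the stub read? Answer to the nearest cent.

$1980.30

Tue: 6:30 AM–2:44 PM = 8 h 14 min; less 30 min break → 7 h 44 min
Wed: 5:35 AM–1:34 PM = 7 h 59 min; less 30 min break → 7 h 29 min
Thu: 10:32 AM–7:30 PM = 8 h 58 min; less 30 min break → 8 h 28 min
Fri: 9:10 AM–6:11 PM = 9 h 1 min; less 30 min break → 8 h 31 min
Sat: 10:57 AM–9:16 PM = 10 h 19 min; less 30 min break → 9 h 49 min
Sun: 9:11 AM–7:16 PM = 10 h 5 min; less 30 min break → 9 h 35 min
Total worked: 51 h 36 min = 3096 min.
Regular 40 h 0 min = 2400 min at $34.50/h; overtime 11 h 36 min = 696 min at $51.75/h.
Pay = (2400 × $34.50 + 696 × $51.75) ÷ 60 = $1980.30.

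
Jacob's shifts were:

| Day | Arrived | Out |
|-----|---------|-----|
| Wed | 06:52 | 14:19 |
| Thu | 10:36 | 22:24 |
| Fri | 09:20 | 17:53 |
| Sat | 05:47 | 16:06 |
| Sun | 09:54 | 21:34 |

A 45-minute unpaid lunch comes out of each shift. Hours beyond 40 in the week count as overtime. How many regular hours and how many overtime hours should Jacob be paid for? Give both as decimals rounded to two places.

Regular 40.00 hours, overtime 6.03 hours

Wed: 06:52–14:19 = 7 h 27 min; less 45 min break → 6 h 42 min
Thu: 10:36–22:24 = 11 h 48 min; less 45 min break → 11 h 3 min
Fri: 09:20–17:53 = 8 h 33 min; less 45 min break → 7 h 48 min
Sat: 05:47–16:06 = 10 h 19 min; less 45 min break → 9 h 34 min
Sun: 09:54–21:34 = 11 h 40 min; less 45 min break → 10 h 55 min
Total worked: 46 h 2 min = 46.03 h.
Threshold 40 h → overtime 6 h 2 min, regular 40 h 0 min.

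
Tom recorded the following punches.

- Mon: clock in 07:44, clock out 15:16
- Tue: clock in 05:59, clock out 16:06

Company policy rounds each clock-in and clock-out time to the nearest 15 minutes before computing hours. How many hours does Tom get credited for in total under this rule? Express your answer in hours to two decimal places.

Mon: in 07:44→07:45, out 15:16→15:15; 7 h 30 min
Tue: in 05:59→06:00, out 16:06→16:00; 10 h 0 min
Total credited: 17 h 30 min.

17.50 hours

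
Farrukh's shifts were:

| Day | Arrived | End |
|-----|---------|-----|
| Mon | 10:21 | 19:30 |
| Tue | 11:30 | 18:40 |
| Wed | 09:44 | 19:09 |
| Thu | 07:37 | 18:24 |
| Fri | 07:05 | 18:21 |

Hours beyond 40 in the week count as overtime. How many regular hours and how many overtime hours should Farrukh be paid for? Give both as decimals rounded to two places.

Mon: 10:21–19:30 = 9 h 9 min
Tue: 11:30–18:40 = 7 h 10 min
Wed: 09:44–19:09 = 9 h 25 min
Thu: 07:37–18:24 = 10 h 47 min
Fri: 07:05–18:21 = 11 h 16 min
Total worked: 47 h 47 min = 47.78 h.
Threshold 40 h → overtime 7 h 47 min, regular 40 h 0 min.

Regular 40.00 hours, overtime 7.78 hours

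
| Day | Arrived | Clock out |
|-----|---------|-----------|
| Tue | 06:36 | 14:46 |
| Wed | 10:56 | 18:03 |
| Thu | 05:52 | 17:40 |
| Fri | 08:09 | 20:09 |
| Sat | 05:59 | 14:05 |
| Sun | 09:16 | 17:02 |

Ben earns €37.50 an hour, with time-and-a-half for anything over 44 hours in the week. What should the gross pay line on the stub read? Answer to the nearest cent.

€2265.94

Tue: 06:36–14:46 = 8 h 10 min
Wed: 10:56–18:03 = 7 h 7 min
Thu: 05:52–17:40 = 11 h 48 min
Fri: 08:09–20:09 = 12 h 0 min
Sat: 05:59–14:05 = 8 h 6 min
Sun: 09:16–17:02 = 7 h 46 min
Total worked: 54 h 57 min = 3297 min.
Regular 44 h 0 min = 2640 min at €37.50/h; overtime 10 h 57 min = 657 min at €56.25/h.
Pay = (2640 × €37.50 + 657 × €56.25) ÷ 60 = €2265.94.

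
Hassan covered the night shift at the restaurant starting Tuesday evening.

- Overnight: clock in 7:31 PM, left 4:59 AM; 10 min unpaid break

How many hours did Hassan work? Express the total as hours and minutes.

Overnight: 7:31 PM → midnight = 4 h 29 min; midnight → 4:59 AM = 4 h 59 min; span 9 h 28 min; less 10 min break → 9 h 18 min

9 h 18 min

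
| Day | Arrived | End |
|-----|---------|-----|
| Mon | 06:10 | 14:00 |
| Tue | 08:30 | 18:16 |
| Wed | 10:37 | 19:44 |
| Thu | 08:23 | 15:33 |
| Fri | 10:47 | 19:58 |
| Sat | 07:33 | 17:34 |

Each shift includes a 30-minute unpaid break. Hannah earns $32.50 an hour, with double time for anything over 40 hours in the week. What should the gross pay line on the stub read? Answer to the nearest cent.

$1955.42

Mon: 06:10–14:00 = 7 h 50 min; less 30 min break → 7 h 20 min
Tue: 08:30–18:16 = 9 h 46 min; less 30 min break → 9 h 16 min
Wed: 10:37–19:44 = 9 h 7 min; less 30 min break → 8 h 37 min
Thu: 08:23–15:33 = 7 h 10 min; less 30 min break → 6 h 40 min
Fri: 10:47–19:58 = 9 h 11 min; less 30 min break → 8 h 41 min
Sat: 07:33–17:34 = 10 h 1 min; less 30 min break → 9 h 31 min
Total worked: 50 h 5 min = 3005 min.
Regular 40 h 0 min = 2400 min at $32.50/h; overtime 10 h 5 min = 605 min at $65.00/h.
Pay = (2400 × $32.50 + 605 × $65.00) ÷ 60 = $1955.42.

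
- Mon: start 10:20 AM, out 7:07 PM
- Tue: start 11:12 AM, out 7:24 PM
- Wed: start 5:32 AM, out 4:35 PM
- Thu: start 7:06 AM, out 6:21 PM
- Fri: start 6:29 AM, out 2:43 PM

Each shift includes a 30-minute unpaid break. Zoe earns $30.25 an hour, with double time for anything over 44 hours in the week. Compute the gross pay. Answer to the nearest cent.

$1392.51

Mon: 10:20 AM–7:07 PM = 8 h 47 min; less 30 min break → 8 h 17 min
Tue: 11:12 AM–7:24 PM = 8 h 12 min; less 30 min break → 7 h 42 min
Wed: 5:32 AM–4:35 PM = 11 h 3 min; less 30 min break → 10 h 33 min
Thu: 7:06 AM–6:21 PM = 11 h 15 min; less 30 min break → 10 h 45 min
Fri: 6:29 AM–2:43 PM = 8 h 14 min; less 30 min break → 7 h 44 min
Total worked: 45 h 1 min = 2701 min.
Regular 44 h 0 min = 2640 min at $30.25/h; overtime 1 h 1 min = 61 min at $60.50/h.
Pay = (2640 × $30.25 + 61 × $60.50) ÷ 60 = $1392.51.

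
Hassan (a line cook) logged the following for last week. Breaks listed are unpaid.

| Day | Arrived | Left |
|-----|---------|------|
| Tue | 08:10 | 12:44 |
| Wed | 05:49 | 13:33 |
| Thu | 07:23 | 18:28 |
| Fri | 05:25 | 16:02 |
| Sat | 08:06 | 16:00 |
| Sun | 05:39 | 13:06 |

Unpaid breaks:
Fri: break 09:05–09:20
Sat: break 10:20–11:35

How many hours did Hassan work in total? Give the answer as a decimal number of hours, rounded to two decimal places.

Tue: 08:10–12:44 = 4 h 34 min
Wed: 05:49–13:33 = 7 h 44 min
Thu: 07:23–18:28 = 11 h 5 min
Fri: 05:25–16:02 = 10 h 37 min; less 15 min break → 10 h 22 min
Sat: 08:06–16:00 = 7 h 54 min; less 75 min break → 6 h 39 min
Sun: 05:39–13:06 = 7 h 27 min
Total: 4 h 34 min + 7 h 44 min + 11 h 5 min + 10 h 22 min + 6 h 39 min + 7 h 27 min = 47 h 51 min.

47.85 hours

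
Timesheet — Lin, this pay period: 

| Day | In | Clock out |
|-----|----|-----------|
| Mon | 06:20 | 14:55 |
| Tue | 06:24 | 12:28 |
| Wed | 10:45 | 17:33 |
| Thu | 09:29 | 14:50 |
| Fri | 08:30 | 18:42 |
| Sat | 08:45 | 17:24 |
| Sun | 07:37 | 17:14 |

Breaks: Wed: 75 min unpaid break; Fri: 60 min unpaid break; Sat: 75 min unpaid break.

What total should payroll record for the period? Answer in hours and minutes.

51 h 46 min

Mon: 06:20–14:55 = 8 h 35 min
Tue: 06:24–12:28 = 6 h 4 min
Wed: 10:45–17:33 = 6 h 48 min; less 75 min break → 5 h 33 min
Thu: 09:29–14:50 = 5 h 21 min
Fri: 08:30–18:42 = 10 h 12 min; less 60 min break → 9 h 12 min
Sat: 08:45–17:24 = 8 h 39 min; less 75 min break → 7 h 24 min
Sun: 07:37–17:14 = 9 h 37 min
Total: 8 h 35 min + 6 h 4 min + 5 h 33 min + 5 h 21 min + 9 h 12 min + 7 h 24 min + 9 h 37 min = 51 h 46 min.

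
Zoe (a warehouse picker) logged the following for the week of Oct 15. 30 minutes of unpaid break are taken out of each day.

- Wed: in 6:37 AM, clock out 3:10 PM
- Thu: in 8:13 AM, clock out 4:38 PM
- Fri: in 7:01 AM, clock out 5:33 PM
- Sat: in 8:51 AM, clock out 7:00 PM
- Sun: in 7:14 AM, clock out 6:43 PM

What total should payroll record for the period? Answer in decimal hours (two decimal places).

46.63 hours

Wed: 6:37 AM–3:10 PM = 8 h 33 min; less 30 min break → 8 h 3 min
Thu: 8:13 AM–4:38 PM = 8 h 25 min; less 30 min break → 7 h 55 min
Fri: 7:01 AM–5:33 PM = 10 h 32 min; less 30 min break → 10 h 2 min
Sat: 8:51 AM–7:00 PM = 10 h 9 min; less 30 min break → 9 h 39 min
Sun: 7:14 AM–6:43 PM = 11 h 29 min; less 30 min break → 10 h 59 min
Total: 8 h 3 min + 7 h 55 min + 10 h 2 min + 9 h 39 min + 10 h 59 min = 46 h 38 min.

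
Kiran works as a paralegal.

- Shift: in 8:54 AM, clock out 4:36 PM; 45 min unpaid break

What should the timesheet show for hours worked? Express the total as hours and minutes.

Shift: 8:54 AM–4:36 PM = 7 h 42 min; less 45 min break → 6 h 57 min

6 h 57 min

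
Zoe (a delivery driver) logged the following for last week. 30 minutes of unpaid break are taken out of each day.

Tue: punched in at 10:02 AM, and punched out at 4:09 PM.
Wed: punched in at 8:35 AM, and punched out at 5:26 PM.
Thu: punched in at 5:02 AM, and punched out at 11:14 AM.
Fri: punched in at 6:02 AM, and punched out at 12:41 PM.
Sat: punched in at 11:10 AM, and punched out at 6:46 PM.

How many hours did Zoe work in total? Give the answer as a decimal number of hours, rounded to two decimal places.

Tue: 10:02 AM–4:09 PM = 6 h 7 min; less 30 min break → 5 h 37 min
Wed: 8:35 AM–5:26 PM = 8 h 51 min; less 30 min break → 8 h 21 min
Thu: 5:02 AM–11:14 AM = 6 h 12 min; less 30 min break → 5 h 42 min
Fri: 6:02 AM–12:41 PM = 6 h 39 min; less 30 min break → 6 h 9 min
Sat: 11:10 AM–6:46 PM = 7 h 36 min; less 30 min break → 7 h 6 min
Total: 5 h 37 min + 8 h 21 min + 5 h 42 min + 6 h 9 min + 7 h 6 min = 32 h 55 min.

32.92 hours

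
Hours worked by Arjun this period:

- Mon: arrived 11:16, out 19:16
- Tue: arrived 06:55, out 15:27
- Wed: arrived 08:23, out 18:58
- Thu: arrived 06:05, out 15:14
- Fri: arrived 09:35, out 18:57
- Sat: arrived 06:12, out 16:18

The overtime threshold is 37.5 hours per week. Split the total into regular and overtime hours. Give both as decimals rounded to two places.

Mon: 11:16–19:16 = 8 h 0 min
Tue: 06:55–15:27 = 8 h 32 min
Wed: 08:23–18:58 = 10 h 35 min
Thu: 06:05–15:14 = 9 h 9 min
Fri: 09:35–18:57 = 9 h 22 min
Sat: 06:12–16:18 = 10 h 6 min
Total worked: 55 h 44 min = 55.73 h.
Threshold 37.5 h → overtime 18 h 14 min, regular 37 h 30 min.

Regular 37.50 hours, overtime 18.23 hours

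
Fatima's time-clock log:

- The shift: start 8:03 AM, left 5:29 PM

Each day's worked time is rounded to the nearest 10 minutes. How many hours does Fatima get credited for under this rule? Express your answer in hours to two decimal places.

The shift: 8:03 AM–5:29 PM = 9 h 26 min → rounds to 9 h 30 min

9.50 hours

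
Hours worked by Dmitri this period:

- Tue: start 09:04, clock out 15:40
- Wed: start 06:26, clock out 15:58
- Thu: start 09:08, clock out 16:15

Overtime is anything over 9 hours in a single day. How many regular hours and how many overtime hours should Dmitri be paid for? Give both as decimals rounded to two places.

Regular 22.72 hours, overtime 0.53 hours

Tue: 09:04–15:40 = 6 h 36 min
Wed: 06:26–15:58 = 9 h 32 min
Thu: 09:08–16:15 = 7 h 7 min
Tue reg 6 h 36 min / OT 0 h 0 min; Wed reg 9 h 0 min / OT 0 h 32 min; Thu reg 7 h 7 min / OT 0 h 0 min.
Totals: regular 22 h 43 min, overtime 0 h 32 min.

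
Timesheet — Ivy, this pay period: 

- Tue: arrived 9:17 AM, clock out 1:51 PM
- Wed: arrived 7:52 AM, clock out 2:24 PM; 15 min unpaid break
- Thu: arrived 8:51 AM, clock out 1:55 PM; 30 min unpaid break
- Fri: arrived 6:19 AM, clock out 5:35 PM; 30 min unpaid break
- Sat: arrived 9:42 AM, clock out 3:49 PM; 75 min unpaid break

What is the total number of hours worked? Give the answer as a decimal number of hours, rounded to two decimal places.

31.05 hours

Tue: 9:17 AM–1:51 PM = 4 h 34 min
Wed: 7:52 AM–2:24 PM = 6 h 32 min; less 15 min break → 6 h 17 min
Thu: 8:51 AM–1:55 PM = 5 h 4 min; less 30 min break → 4 h 34 min
Fri: 6:19 AM–5:35 PM = 11 h 16 min; less 30 min break → 10 h 46 min
Sat: 9:42 AM–3:49 PM = 6 h 7 min; less 75 min break → 4 h 52 min
Total: 4 h 34 min + 6 h 17 min + 4 h 34 min + 10 h 46 min + 4 h 52 min = 31 h 3 min.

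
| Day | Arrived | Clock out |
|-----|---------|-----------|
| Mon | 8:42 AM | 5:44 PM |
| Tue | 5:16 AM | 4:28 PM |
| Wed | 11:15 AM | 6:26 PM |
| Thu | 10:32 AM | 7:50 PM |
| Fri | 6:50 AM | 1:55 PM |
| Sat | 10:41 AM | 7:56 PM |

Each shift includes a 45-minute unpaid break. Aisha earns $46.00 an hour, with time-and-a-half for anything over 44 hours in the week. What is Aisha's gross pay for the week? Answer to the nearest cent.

$2337.95

Mon: 8:42 AM–5:44 PM = 9 h 2 min; less 45 min break → 8 h 17 min
Tue: 5:16 AM–4:28 PM = 11 h 12 min; less 45 min break → 10 h 27 min
Wed: 11:15 AM–6:26 PM = 7 h 11 min; less 45 min break → 6 h 26 min
Thu: 10:32 AM–7:50 PM = 9 h 18 min; less 45 min break → 8 h 33 min
Fri: 6:50 AM–1:55 PM = 7 h 5 min; less 45 min break → 6 h 20 min
Sat: 10:41 AM–7:56 PM = 9 h 15 min; less 45 min break → 8 h 30 min
Total worked: 48 h 33 min = 2913 min.
Regular 44 h 0 min = 2640 min at $46.00/h; overtime 4 h 33 min = 273 min at $69.00/h.
Pay = (2640 × $46.00 + 273 × $69.00) ÷ 60 = $2337.95.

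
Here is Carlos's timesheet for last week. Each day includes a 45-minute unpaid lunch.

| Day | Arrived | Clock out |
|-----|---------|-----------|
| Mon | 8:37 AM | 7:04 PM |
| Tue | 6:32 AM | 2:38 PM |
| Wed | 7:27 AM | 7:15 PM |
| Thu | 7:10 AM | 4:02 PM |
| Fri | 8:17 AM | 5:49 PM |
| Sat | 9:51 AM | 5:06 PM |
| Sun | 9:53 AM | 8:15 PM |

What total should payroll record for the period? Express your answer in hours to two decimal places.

Mon: 8:37 AM–7:04 PM = 10 h 27 min; less 45 min break → 9 h 42 min
Tue: 6:32 AM–2:38 PM = 8 h 6 min; less 45 min break → 7 h 21 min
Wed: 7:27 AM–7:15 PM = 11 h 48 min; less 45 min break → 11 h 3 min
Thu: 7:10 AM–4:02 PM = 8 h 52 min; less 45 min break → 8 h 7 min
Fri: 8:17 AM–5:49 PM = 9 h 32 min; less 45 min break → 8 h 47 min
Sat: 9:51 AM–5:06 PM = 7 h 15 min; less 45 min break → 6 h 30 min
Sun: 9:53 AM–8:15 PM = 10 h 22 min; less 45 min break → 9 h 37 min
Total: 9 h 42 min + 7 h 21 min + 11 h 3 min + 8 h 7 min + 8 h 47 min + 6 h 30 min + 9 h 37 min = 61 h 7 min.

61.12 hours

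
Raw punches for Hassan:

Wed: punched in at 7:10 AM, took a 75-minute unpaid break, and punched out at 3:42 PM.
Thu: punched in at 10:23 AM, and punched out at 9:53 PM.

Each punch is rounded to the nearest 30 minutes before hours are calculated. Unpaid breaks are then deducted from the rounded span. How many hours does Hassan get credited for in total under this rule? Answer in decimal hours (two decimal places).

Wed: in 7:10 AM→7:00 AM, out 3:42 PM→3:30 PM; 8 h 30 min − 75 min = 7 h 15 min
Thu: in 10:23 AM→10:30 AM, out 9:53 PM→10:00 PM; 11 h 30 min
Total credited: 18 h 45 min.

18.75 hours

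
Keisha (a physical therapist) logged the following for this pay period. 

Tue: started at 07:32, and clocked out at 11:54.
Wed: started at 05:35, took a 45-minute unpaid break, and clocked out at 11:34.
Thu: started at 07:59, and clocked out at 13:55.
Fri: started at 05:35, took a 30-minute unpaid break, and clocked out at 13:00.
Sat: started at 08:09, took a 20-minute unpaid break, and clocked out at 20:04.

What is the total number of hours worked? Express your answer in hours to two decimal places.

Tue: 07:32–11:54 = 4 h 22 min
Wed: 05:35–11:34 = 5 h 59 min; less 45 min break → 5 h 14 min
Thu: 07:59–13:55 = 5 h 56 min
Fri: 05:35–13:00 = 7 h 25 min; less 30 min break → 6 h 55 min
Sat: 08:09–20:04 = 11 h 55 min; less 20 min break → 11 h 35 min
Total: 4 h 22 min + 5 h 14 min + 5 h 56 min + 6 h 55 min + 11 h 35 min = 34 h 2 min.

34.03 hours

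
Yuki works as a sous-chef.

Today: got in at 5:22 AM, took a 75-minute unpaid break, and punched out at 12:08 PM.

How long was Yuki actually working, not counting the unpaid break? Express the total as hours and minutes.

Today: 5:22 AM–12:08 PM = 6 h 46 min; less 75 min break → 5 h 31 min

5 h 31 min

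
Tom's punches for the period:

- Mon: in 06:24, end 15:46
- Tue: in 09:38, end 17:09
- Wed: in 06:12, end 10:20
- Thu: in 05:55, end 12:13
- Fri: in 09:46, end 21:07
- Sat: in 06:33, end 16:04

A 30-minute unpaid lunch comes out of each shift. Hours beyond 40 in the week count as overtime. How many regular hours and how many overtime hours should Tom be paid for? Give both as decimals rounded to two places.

Regular 40.00 hours, overtime 5.18 hours

Mon: 06:24–15:46 = 9 h 22 min; less 30 min break → 8 h 52 min
Tue: 09:38–17:09 = 7 h 31 min; less 30 min break → 7 h 1 min
Wed: 06:12–10:20 = 4 h 8 min; less 30 min break → 3 h 38 min
Thu: 05:55–12:13 = 6 h 18 min; less 30 min break → 5 h 48 min
Fri: 09:46–21:07 = 11 h 21 min; less 30 min break → 10 h 51 min
Sat: 06:33–16:04 = 9 h 31 min; less 30 min break → 9 h 1 min
Total worked: 45 h 11 min = 45.18 h.
Threshold 40 h → overtime 5 h 11 min, regular 40 h 0 min.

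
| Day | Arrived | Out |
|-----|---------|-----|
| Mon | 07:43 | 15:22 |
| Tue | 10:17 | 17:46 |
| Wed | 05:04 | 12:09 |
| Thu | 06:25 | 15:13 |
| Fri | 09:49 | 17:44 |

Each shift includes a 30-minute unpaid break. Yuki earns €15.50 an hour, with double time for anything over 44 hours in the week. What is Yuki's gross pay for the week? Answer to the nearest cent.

Mon: 07:43–15:22 = 7 h 39 min; less 30 min break → 7 h 9 min
Tue: 10:17–17:46 = 7 h 29 min; less 30 min break → 6 h 59 min
Wed: 05:04–12:09 = 7 h 5 min; less 30 min break → 6 h 35 min
Thu: 06:25–15:13 = 8 h 48 min; less 30 min break → 8 h 18 min
Fri: 09:49–17:44 = 7 h 55 min; less 30 min break → 7 h 25 min
Total worked: 36 h 26 min = 2186 min.
Regular 36 h 26 min = 2186 min at €15.50/h; overtime 0 h 0 min = 0 min at €31.00/h.
Pay = (2186 × €15.50 + 0 × €31.00) ÷ 60 = €564.72.

€564.72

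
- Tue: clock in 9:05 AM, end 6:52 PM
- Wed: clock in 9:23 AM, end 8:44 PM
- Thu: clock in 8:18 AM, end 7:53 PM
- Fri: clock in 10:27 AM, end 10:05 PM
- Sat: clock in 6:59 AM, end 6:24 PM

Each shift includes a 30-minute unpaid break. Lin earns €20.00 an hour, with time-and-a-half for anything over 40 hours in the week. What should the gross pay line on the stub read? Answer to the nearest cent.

Tue: 9:05 AM–6:52 PM = 9 h 47 min; less 30 min break → 9 h 17 min
Wed: 9:23 AM–8:44 PM = 11 h 21 min; less 30 min break → 10 h 51 min
Thu: 8:18 AM–7:53 PM = 11 h 35 min; less 30 min break → 11 h 5 min
Fri: 10:27 AM–10:05 PM = 11 h 38 min; less 30 min break → 11 h 8 min
Sat: 6:59 AM–6:24 PM = 11 h 25 min; less 30 min break → 10 h 55 min
Total worked: 53 h 16 min = 3196 min.
Regular 40 h 0 min = 2400 min at €20.00/h; overtime 13 h 16 min = 796 min at €30.00/h.
Pay = (2400 × €20.00 + 796 × €30.00) ÷ 60 = €1198.00.

€1198.00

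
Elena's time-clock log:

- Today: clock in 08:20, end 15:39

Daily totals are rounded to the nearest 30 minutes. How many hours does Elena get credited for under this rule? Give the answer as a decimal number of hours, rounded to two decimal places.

7.50 hours

Today: 08:20–15:39 = 7 h 19 min → rounds to 7 h 30 min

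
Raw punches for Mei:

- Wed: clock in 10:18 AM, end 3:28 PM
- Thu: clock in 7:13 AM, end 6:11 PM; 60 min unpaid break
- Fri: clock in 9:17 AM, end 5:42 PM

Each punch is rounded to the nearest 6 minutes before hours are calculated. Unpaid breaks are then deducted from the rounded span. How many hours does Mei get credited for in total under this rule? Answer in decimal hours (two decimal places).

Wed: in 10:18 AM→10:18 AM, out 3:28 PM→3:30 PM; 5 h 12 min
Thu: in 7:13 AM→7:12 AM, out 6:11 PM→6:12 PM; 11 h 0 min − 60 min = 10 h 0 min
Fri: in 9:17 AM→9:18 AM, out 5:42 PM→5:42 PM; 8 h 24 min
Total credited: 23 h 36 min.

23.60 hours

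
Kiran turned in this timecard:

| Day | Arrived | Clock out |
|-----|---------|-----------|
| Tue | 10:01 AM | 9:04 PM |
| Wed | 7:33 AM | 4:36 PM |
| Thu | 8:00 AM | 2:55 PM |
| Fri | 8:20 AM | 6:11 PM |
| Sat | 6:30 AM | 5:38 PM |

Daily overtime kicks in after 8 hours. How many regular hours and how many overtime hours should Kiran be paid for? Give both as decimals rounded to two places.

Regular 38.92 hours, overtime 9.08 hours

Tue: 10:01 AM–9:04 PM = 11 h 3 min
Wed: 7:33 AM–4:36 PM = 9 h 3 min
Thu: 8:00 AM–2:55 PM = 6 h 55 min
Fri: 8:20 AM–6:11 PM = 9 h 51 min
Sat: 6:30 AM–5:38 PM = 11 h 8 min
Tue reg 8 h 0 min / OT 3 h 3 min; Wed reg 8 h 0 min / OT 1 h 3 min; Thu reg 6 h 55 min / OT 0 h 0 min; Fri reg 8 h 0 min / OT 1 h 51 min; Sat reg 8 h 0 min / OT 3 h 8 min.
Totals: regular 38 h 55 min, overtime 9 h 5 min.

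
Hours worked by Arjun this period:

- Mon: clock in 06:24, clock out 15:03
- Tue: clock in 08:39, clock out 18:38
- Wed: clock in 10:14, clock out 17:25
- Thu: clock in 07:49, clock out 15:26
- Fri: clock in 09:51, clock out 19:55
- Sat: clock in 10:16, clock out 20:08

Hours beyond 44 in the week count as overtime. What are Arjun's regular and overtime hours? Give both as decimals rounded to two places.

Mon: 06:24–15:03 = 8 h 39 min
Tue: 08:39–18:38 = 9 h 59 min
Wed: 10:14–17:25 = 7 h 11 min
Thu: 07:49–15:26 = 7 h 37 min
Fri: 09:51–19:55 = 10 h 4 min
Sat: 10:16–20:08 = 9 h 52 min
Total worked: 53 h 22 min = 53.37 h.
Threshold 44 h → overtime 9 h 22 min, regular 44 h 0 min.

Regular 44.00 hours, overtime 9.37 hours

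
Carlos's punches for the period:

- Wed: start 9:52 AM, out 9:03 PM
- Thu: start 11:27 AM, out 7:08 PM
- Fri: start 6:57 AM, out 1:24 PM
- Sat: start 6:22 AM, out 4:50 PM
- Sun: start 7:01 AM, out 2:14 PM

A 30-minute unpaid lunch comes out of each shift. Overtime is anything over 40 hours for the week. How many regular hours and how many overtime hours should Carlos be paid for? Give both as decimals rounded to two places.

Regular 40.00 hours, overtime 0.50 hours

Wed: 9:52 AM–9:03 PM = 11 h 11 min; less 30 min break → 10 h 41 min
Thu: 11:27 AM–7:08 PM = 7 h 41 min; less 30 min break → 7 h 11 min
Fri: 6:57 AM–1:24 PM = 6 h 27 min; less 30 min break → 5 h 57 min
Sat: 6:22 AM–4:50 PM = 10 h 28 min; less 30 min break → 9 h 58 min
Sun: 7:01 AM–2:14 PM = 7 h 13 min; less 30 min break → 6 h 43 min
Total worked: 40 h 30 min = 40.50 h.
Threshold 40 h → overtime 0 h 30 min, regular 40 h 0 min.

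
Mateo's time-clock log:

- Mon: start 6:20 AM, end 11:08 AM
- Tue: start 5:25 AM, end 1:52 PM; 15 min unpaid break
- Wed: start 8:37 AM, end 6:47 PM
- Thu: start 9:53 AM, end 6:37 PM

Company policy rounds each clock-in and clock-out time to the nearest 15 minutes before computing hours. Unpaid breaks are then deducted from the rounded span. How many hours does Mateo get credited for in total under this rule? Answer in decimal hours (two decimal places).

Mon: in 6:20 AM→6:15 AM, out 11:08 AM→11:15 AM; 5 h 0 min
Tue: in 5:25 AM→5:30 AM, out 1:52 PM→1:45 PM; 8 h 15 min − 15 min = 8 h 0 min
Wed: in 8:37 AM→8:30 AM, out 6:47 PM→6:45 PM; 10 h 15 min
Thu: in 9:53 AM→10:00 AM, out 6:37 PM→6:30 PM; 8 h 30 min
Total credited: 31 h 45 min.

31.75 hours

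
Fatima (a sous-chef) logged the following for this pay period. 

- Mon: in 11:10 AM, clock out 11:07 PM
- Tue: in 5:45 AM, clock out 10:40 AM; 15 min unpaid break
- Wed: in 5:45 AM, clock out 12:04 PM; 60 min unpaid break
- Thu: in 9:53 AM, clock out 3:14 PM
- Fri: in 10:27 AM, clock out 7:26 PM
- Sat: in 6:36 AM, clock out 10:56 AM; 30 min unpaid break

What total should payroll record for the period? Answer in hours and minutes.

40 h 6 min

Mon: 11:10 AM–11:07 PM = 11 h 57 min
Tue: 5:45 AM–10:40 AM = 4 h 55 min; less 15 min break → 4 h 40 min
Wed: 5:45 AM–12:04 PM = 6 h 19 min; less 60 min break → 5 h 19 min
Thu: 9:53 AM–3:14 PM = 5 h 21 min
Fri: 10:27 AM–7:26 PM = 8 h 59 min
Sat: 6:36 AM–10:56 AM = 4 h 20 min; less 30 min break → 3 h 50 min
Total: 11 h 57 min + 4 h 40 min + 5 h 19 min + 5 h 21 min + 8 h 59 min + 3 h 50 min = 40 h 6 min.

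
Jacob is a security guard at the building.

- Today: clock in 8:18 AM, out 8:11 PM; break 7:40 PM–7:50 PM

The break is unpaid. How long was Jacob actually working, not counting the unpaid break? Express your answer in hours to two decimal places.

11.72 hours

Today: 8:18 AM–8:11 PM = 11 h 53 min; less 10 min break → 11 h 43 min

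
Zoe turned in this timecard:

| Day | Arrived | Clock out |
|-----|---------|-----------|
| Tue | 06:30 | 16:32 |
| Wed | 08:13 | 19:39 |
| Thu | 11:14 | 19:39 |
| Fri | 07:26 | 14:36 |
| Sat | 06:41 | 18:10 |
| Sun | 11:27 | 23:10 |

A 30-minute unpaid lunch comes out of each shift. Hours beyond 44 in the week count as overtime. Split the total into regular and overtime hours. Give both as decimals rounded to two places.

Regular 44.00 hours, overtime 13.25 hours

Tue: 06:30–16:32 = 10 h 2 min; less 30 min break → 9 h 32 min
Wed: 08:13–19:39 = 11 h 26 min; less 30 min break → 10 h 56 min
Thu: 11:14–19:39 = 8 h 25 min; less 30 min break → 7 h 55 min
Fri: 07:26–14:36 = 7 h 10 min; less 30 min break → 6 h 40 min
Sat: 06:41–18:10 = 11 h 29 min; less 30 min break → 10 h 59 min
Sun: 11:27–23:10 = 11 h 43 min; less 30 min break → 11 h 13 min
Total worked: 57 h 15 min = 57.25 h.
Threshold 44 h → overtime 13 h 15 min, regular 44 h 0 min.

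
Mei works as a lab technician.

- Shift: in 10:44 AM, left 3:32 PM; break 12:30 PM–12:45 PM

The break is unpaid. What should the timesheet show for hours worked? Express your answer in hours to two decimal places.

4.55 hours

Shift: 10:44 AM–3:32 PM = 4 h 48 min; less 15 min break → 4 h 33 min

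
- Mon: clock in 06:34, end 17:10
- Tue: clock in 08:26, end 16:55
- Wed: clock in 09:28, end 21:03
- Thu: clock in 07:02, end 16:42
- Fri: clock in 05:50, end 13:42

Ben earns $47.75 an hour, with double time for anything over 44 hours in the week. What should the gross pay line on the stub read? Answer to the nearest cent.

Mon: 06:34–17:10 = 10 h 36 min
Tue: 08:26–16:55 = 8 h 29 min
Wed: 09:28–21:03 = 11 h 35 min
Thu: 07:02–16:42 = 9 h 40 min
Fri: 05:50–13:42 = 7 h 52 min
Total worked: 48 h 12 min = 2892 min.
Regular 44 h 0 min = 2640 min at $47.75/h; overtime 4 h 12 min = 252 min at $95.50/h.
Pay = (2640 × $47.75 + 252 × $95.50) ÷ 60 = $2502.10.

$2502.10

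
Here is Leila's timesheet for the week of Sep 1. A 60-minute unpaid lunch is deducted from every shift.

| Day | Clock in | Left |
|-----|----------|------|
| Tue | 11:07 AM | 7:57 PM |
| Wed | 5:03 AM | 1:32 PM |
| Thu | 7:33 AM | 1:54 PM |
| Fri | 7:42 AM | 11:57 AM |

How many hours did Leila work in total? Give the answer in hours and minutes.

23 h 55 min

Tue: 11:07 AM–7:57 PM = 8 h 50 min; less 60 min break → 7 h 50 min
Wed: 5:03 AM–1:32 PM = 8 h 29 min; less 60 min break → 7 h 29 min
Thu: 7:33 AM–1:54 PM = 6 h 21 min; less 60 min break → 5 h 21 min
Fri: 7:42 AM–11:57 AM = 4 h 15 min; less 60 min break → 3 h 15 min
Total: 7 h 50 min + 7 h 29 min + 5 h 21 min + 3 h 15 min = 23 h 55 min.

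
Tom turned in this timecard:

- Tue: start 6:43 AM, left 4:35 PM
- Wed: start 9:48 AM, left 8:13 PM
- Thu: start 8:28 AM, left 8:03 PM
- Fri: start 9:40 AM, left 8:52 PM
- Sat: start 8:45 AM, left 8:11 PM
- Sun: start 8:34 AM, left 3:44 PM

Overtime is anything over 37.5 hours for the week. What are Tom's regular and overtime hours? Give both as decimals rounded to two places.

Regular 37.50 hours, overtime 24.17 hours

Tue: 6:43 AM–4:35 PM = 9 h 52 min
Wed: 9:48 AM–8:13 PM = 10 h 25 min
Thu: 8:28 AM–8:03 PM = 11 h 35 min
Fri: 9:40 AM–8:52 PM = 11 h 12 min
Sat: 8:45 AM–8:11 PM = 11 h 26 min
Sun: 8:34 AM–3:44 PM = 7 h 10 min
Total worked: 61 h 40 min = 61.67 h.
Threshold 37.5 h → overtime 24 h 10 min, regular 37 h 30 min.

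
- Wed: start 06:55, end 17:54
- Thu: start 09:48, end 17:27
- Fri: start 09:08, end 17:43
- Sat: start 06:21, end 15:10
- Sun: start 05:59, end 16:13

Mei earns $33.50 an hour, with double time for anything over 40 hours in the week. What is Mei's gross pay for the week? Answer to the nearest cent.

$1759.87

Wed: 06:55–17:54 = 10 h 59 min
Thu: 09:48–17:27 = 7 h 39 min
Fri: 09:08–17:43 = 8 h 35 min
Sat: 06:21–15:10 = 8 h 49 min
Sun: 05:59–16:13 = 10 h 14 min
Total worked: 46 h 16 min = 2776 min.
Regular 40 h 0 min = 2400 min at $33.50/h; overtime 6 h 16 min = 376 min at $67.00/h.
Pay = (2400 × $33.50 + 376 × $67.00) ÷ 60 = $1759.87.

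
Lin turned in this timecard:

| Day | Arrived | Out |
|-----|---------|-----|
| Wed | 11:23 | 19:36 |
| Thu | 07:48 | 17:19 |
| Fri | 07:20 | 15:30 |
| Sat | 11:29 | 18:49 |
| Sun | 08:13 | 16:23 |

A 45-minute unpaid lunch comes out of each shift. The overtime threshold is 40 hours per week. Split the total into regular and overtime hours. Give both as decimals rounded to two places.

Wed: 11:23–19:36 = 8 h 13 min; less 45 min break → 7 h 28 min
Thu: 07:48–17:19 = 9 h 31 min; less 45 min break → 8 h 46 min
Fri: 07:20–15:30 = 8 h 10 min; less 45 min break → 7 h 25 min
Sat: 11:29–18:49 = 7 h 20 min; less 45 min break → 6 h 35 min
Sun: 08:13–16:23 = 8 h 10 min; less 45 min break → 7 h 25 min
Total worked: 37 h 39 min = 37.65 h.
Threshold 40 h → overtime 0 h 0 min, regular 37 h 39 min.

Regular 37.65 hours, overtime 0.00 hours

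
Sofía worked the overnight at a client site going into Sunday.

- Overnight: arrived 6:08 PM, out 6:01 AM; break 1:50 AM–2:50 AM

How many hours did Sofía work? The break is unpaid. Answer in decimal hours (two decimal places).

Overnight: 6:08 PM → midnight = 5 h 52 min; midnight → 6:01 AM = 6 h 1 min; span 11 h 53 min; less 60 min break → 10 h 53 min

10.88 hours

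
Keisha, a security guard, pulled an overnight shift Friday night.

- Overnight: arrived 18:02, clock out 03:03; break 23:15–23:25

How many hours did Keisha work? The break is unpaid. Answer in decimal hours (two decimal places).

8.85 hours

Overnight: 18:02 → midnight = 5 h 58 min; midnight → 03:03 = 3 h 3 min; span 9 h 1 min; less 10 min break → 8 h 51 min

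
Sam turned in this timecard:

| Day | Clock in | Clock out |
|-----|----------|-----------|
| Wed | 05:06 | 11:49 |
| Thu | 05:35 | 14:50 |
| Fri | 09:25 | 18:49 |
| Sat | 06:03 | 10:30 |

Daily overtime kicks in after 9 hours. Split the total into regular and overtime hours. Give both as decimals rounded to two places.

Regular 29.17 hours, overtime 0.65 hours

Wed: 05:06–11:49 = 6 h 43 min
Thu: 05:35–14:50 = 9 h 15 min
Fri: 09:25–18:49 = 9 h 24 min
Sat: 06:03–10:30 = 4 h 27 min
Wed reg 6 h 43 min / OT 0 h 0 min; Thu reg 9 h 0 min / OT 0 h 15 min; Fri reg 9 h 0 min / OT 0 h 24 min; Sat reg 4 h 27 min / OT 0 h 0 min.
Totals: regular 29 h 10 min, overtime 0 h 39 min.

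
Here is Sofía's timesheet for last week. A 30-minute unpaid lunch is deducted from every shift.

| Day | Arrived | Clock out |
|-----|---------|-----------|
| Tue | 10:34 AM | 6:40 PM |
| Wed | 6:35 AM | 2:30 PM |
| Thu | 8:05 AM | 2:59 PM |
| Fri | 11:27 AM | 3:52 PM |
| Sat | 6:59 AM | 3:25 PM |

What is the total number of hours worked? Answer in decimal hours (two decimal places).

Tue: 10:34 AM–6:40 PM = 8 h 6 min; less 30 min break → 7 h 36 min
Wed: 6:35 AM–2:30 PM = 7 h 55 min; less 30 min break → 7 h 25 min
Thu: 8:05 AM–2:59 PM = 6 h 54 min; less 30 min break → 6 h 24 min
Fri: 11:27 AM–3:52 PM = 4 h 25 min; less 30 min break → 3 h 55 min
Sat: 6:59 AM–3:25 PM = 8 h 26 min; less 30 min break → 7 h 56 min
Total: 7 h 36 min + 7 h 25 min + 6 h 24 min + 3 h 55 min + 7 h 56 min = 33 h 16 min.

33.27 hours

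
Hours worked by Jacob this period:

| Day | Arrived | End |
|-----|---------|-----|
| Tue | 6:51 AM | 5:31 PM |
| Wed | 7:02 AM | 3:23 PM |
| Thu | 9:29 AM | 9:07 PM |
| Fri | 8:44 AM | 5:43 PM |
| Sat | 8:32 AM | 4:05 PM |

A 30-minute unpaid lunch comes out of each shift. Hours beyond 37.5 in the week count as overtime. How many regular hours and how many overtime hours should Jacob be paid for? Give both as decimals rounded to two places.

Tue: 6:51 AM–5:31 PM = 10 h 40 min; less 30 min break → 10 h 10 min
Wed: 7:02 AM–3:23 PM = 8 h 21 min; less 30 min break → 7 h 51 min
Thu: 9:29 AM–9:07 PM = 11 h 38 min; less 30 min break → 11 h 8 min
Fri: 8:44 AM–5:43 PM = 8 h 59 min; less 30 min break → 8 h 29 min
Sat: 8:32 AM–4:05 PM = 7 h 33 min; less 30 min break → 7 h 3 min
Total worked: 44 h 41 min = 44.68 h.
Threshold 37.5 h → overtime 7 h 11 min, regular 37 h 30 min.

Regular 37.50 hours, overtime 7.18 hours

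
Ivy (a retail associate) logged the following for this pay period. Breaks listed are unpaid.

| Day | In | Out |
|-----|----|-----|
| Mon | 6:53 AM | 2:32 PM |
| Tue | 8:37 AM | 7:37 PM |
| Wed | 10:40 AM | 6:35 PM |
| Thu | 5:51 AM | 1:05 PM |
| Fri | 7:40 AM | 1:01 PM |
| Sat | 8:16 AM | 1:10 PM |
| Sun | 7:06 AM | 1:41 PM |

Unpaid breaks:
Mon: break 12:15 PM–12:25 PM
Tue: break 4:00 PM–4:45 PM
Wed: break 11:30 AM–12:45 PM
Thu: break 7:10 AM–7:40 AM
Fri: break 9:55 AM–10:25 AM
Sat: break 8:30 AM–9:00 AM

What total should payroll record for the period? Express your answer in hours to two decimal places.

Mon: 6:53 AM–2:32 PM = 7 h 39 min; less 10 min break → 7 h 29 min
Tue: 8:37 AM–7:37 PM = 11 h 0 min; less 45 min break → 10 h 15 min
Wed: 10:40 AM–6:35 PM = 7 h 55 min; less 75 min break → 6 h 40 min
Thu: 5:51 AM–1:05 PM = 7 h 14 min; less 30 min break → 6 h 44 min
Fri: 7:40 AM–1:01 PM = 5 h 21 min; less 30 min break → 4 h 51 min
Sat: 8:16 AM–1:10 PM = 4 h 54 min; less 30 min break → 4 h 24 min
Sun: 7:06 AM–1:41 PM = 6 h 35 min
Total: 7 h 29 min + 10 h 15 min + 6 h 40 min + 6 h 44 min + 4 h 51 min + 4 h 24 min + 6 h 35 min = 46 h 58 min.

46.97 hours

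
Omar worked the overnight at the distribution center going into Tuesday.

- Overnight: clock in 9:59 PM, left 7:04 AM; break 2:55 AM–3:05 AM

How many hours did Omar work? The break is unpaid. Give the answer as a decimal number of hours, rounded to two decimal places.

8.92 hours

Overnight: 9:59 PM → midnight = 2 h 1 min; midnight → 7:04 AM = 7 h 4 min; span 9 h 5 min; less 10 min break → 8 h 55 min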